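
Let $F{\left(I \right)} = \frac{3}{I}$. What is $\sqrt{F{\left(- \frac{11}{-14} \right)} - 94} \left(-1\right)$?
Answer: $- \frac{4 i \sqrt{682}}{11} \approx - 9.4964 i$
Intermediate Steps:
$\sqrt{F{\left(- \frac{11}{-14} \right)} - 94} \left(-1\right) = \sqrt{\frac{3}{\left(-11\right) \frac{1}{-14}} - 94} \left(-1\right) = \sqrt{\frac{3}{\left(-11\right) \left(- \frac{1}{14}\right)} - 94} \left(-1\right) = \sqrt{\frac{3}{\frac{11}{14}} - 94} \left(-1\right) = \sqrt{3 \cdot \frac{14}{11} - 94} \left(-1\right) = \sqrt{\frac{42}{11} - 94} \left(-1\right) = \sqrt{- \frac{992}{11}} \left(-1\right) = \frac{4 i \sqrt{682}}{11} \left(-1\right) = - \frac{4 i \sqrt{682}}{11}$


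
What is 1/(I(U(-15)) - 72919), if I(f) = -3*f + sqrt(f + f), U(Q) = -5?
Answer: -36452/2657496613 - I*sqrt(10)/5314993226 ≈ -1.3717e-5 - 5.9497e-10*I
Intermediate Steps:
I(f) = -3*f + sqrt(2)*sqrt(f) (I(f) = -3*f + sqrt(2*f) = -3*f + sqrt(2)*sqrt(f))
1/(I(U(-15)) - 72919) = 1/((-3*(-5) + sqrt(2)*sqrt(-5)) - 72919) = 1/((15 + sqrt(2)*(I*sqrt(5))) - 72919) = 1/((15 + I*sqrt(10)) - 72919) = 1/(-72904 + I*sqrt(10))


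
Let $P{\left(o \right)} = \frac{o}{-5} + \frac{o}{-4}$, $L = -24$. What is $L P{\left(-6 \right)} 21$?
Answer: $- \frac{6804}{5} \approx -1360.8$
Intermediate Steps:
$P{\left(o \right)} = - \frac{9 o}{20}$ ($P{\left(o \right)} = o \left(- \frac{1}{5}\right) + o \left(- \frac{1}{4}\right) = - \frac{o}{5} - \frac{o}{4} = - \frac{9 o}{20}$)
$L P{\left(-6 \right)} 21 = - 24 \left(\left(- \frac{9}{20}\right) \left(-6\right)\right) 21 = \left(-24\right) \frac{27}{10} \cdot 21 = \left(- \frac{324}{5}\right) 21 = - \frac{6804}{5}$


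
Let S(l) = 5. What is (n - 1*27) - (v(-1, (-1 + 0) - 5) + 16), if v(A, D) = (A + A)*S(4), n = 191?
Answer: 158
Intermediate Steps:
v(A, D) = 10*A (v(A, D) = (A + A)*5 = (2*A)*5 = 10*A)
(n - 1*27) - (v(-1, (-1 + 0) - 5) + 16) = (191 - 1*27) - (10*(-1) + 16) = (191 - 27) - (-10 + 16) = 164 - 1*6 = 164 - 6 = 158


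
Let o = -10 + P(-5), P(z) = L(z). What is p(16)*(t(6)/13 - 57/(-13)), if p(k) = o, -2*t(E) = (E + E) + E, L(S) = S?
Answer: -720/13 ≈ -55.385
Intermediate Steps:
P(z) = z
o = -15 (o = -10 - 5 = -15)
t(E) = -3*E/2 (t(E) = -((E + E) + E)/2 = -(2*E + E)/2 = -3*E/2)
p(k) = -15
p(16)*(t(6)/13 - 57/(-13)) = -15*(-3/2*6/13 - 57/(-13)) = -15*(-9*1/13 - 57*(-1/13)) = -15*(-9/13 + 57/13) = -15*48/13 = -720/13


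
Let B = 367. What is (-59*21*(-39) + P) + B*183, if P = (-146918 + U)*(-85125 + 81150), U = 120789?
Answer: 103978257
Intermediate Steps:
P = 103862775 (P = (-146918 + 120789)*(-85125 + 81150) = -26129*(-3975) = 103862775)
(-59*21*(-39) + P) + B*183 = (-59*21*(-39) + 103862775) + 367*183 = (-1239*(-39) + 103862775) + 67161 = (48321 + 103862775) + 67161 = 103911096 + 67161 = 103978257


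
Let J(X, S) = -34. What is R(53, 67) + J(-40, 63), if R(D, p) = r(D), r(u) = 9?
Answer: -25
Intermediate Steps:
R(D, p) = 9
R(53, 67) + J(-40, 63) = 9 - 34 = -25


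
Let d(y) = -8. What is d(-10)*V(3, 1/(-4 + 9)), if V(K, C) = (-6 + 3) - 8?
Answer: 88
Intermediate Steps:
V(K, C) = -11 (V(K, C) = -3 - 8 = -11)
d(-10)*V(3, 1/(-4 + 9)) = -8*(-11) = 88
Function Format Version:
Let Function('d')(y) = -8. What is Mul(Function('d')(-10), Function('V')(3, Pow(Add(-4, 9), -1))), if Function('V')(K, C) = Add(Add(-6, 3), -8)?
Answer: 88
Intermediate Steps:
Function('V')(K, C) = -11 (Function('V')(K, C) = Add(-3, -8) = -11)
Mul(Function('d')(-10), Function('V')(3, Pow(Add(-4, 9), -1))) = Mul(-8, -11) = 88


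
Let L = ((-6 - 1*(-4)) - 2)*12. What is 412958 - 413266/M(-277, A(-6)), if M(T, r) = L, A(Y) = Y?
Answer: 10117625/24 ≈ 4.2157e+5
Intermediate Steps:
L = -48 (L = ((-6 + 4) - 2)*12 = (-2 - 2)*12 = -4*12 = -48)
M(T, r) = -48
412958 - 413266/M(-277, A(-6)) = 412958 - 413266/(-48) = 412958 - 413266*(-1/48) = 412958 + 206633/24 = 10117625/24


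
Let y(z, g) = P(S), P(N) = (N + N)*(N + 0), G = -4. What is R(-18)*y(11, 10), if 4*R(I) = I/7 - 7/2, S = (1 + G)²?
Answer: -6885/28 ≈ -245.89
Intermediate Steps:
S = 9 (S = (1 - 4)² = (-3)² = 9)
P(N) = 2*N² (P(N) = (2*N)*N = 2*N²)
R(I) = -7/8 + I/28 (R(I) = (I/7 - 7/2)/4 = (-7/2 + I/7)/4 = -7/8 + I/28)
y(z, g) = 162 (y(z, g) = 2*9² = 2*81 = 162)
R(-18)*y(11, 10) = (-7/8 + (1/28)*(-18))*162 = (-7/8 - 9/14)*162 = -85/56*162 = -6885/28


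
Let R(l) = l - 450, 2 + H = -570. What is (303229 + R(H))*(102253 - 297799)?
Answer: -59095370022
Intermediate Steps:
H = -572 (H = -2 - 570 = -572)
R(l) = -450 + l
(303229 + R(H))*(102253 - 297799) = (303229 + (-450 - 572))*(102253 - 297799) = (303229 - 1022)*(-195546) = 302207*(-195546) = -59095370022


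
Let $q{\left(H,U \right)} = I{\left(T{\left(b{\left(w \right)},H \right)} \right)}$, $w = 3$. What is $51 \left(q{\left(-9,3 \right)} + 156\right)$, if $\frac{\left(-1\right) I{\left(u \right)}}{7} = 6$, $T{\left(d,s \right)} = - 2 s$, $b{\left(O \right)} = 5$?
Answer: $5814$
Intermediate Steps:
$I{\left(u \right)} = -42$ ($I{\left(u \right)} = \left(-7\right) 6 = -42$)
$q{\left(H,U \right)} = -42$
$51 \left(q{\left(-9,3 \right)} + 156\right) = 51 \left(-42 + 156\right) = 51 \cdot 114 = 5814$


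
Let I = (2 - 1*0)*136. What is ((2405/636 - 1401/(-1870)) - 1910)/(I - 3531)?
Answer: 1133106407/1937996940 ≈ 0.58468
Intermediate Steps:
I = 272 (I = (2 + 0)*136 = 2*136 = 272)
((2405/636 - 1401/(-1870)) - 1910)/(I - 3531) = ((2405/636 - 1401/(-1870)) - 1910)/(272 - 3531) = ((2405*(1/636) - 1401*(-1/1870)) - 1910)/(-3259) = ((2405/636 + 1401/1870) - 1910)*(-1/3259) = (2694193/594660 - 1910)*(-1/3259) = -1133106407/594660*(-1/3259) = 1133106407/1937996940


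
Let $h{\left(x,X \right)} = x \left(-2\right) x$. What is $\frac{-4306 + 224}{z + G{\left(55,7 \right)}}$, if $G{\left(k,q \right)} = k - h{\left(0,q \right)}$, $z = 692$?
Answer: $- \frac{4082}{747} \approx -5.4645$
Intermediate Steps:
$h{\left(x,X \right)} = - 2 x^{2}$ ($h{\left(x,X \right)} = - 2 x x = - 2 x^{2}$)
$G{\left(k,q \right)} = k$ ($G{\left(k,q \right)} = k - - 2 \cdot 0^{2} = k - \left(-2\right) 0 = k - 0 = k + 0 = k$)
$\frac{-4306 + 224}{z + G{\left(55,7 \right)}} = \frac{-4306 + 224}{692 + 55} = - \frac{4082}{747}$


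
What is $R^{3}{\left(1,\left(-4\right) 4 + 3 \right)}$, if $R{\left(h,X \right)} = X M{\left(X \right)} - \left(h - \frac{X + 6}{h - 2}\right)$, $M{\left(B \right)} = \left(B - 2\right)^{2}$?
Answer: $-24871517559$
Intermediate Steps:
$M{\left(B \right)} = \left(-2 + B\right)^{2}$
$R{\left(h,X \right)} = - h + X \left(-2 + X\right)^{2} + \frac{6 + X}{-2 + h}$ ($R{\left(h,X \right)} = X \left(-2 + X\right)^{2} - \left(h - \frac{X + 6}{h - 2}\right) = X \left(-2 + X\right)^{2} - \left(h - \frac{6 + X}{-2 + h}\right) = - h + X \left(-2 + X\right)^{2} + \frac{6 + X}{-2 + h}$)
$R^{3}{\left(1,\left(-4\right) 4 + 3 \right)} = \left(\frac{6 + \left(\left(-4\right) 4 + 3\right) - 1^{2} + 2 \cdot 1 - 2 \left(\left(-4\right) 4 + 3\right) \left(-2 + \left(\left(-4\right) 4 + 3\right)\right)^{2} + \left(\left(-4\right) 4 + 3\right) 1 \left(-2 + \left(\left(-4\right) 4 + 3\right)\right)^{2}}{-2 + 1}\right)^{3} = \left(\frac{6 + \left(-16 + 3\right) - 1 + 2 - 2 \left(-16 + 3\right) \left(-2 + \left(-16 + 3\right)\right)^{2} + \left(-16 + 3\right) 1 \left(-2 + \left(-16 + 3\right)\right)^{2}}{-1}\right)^{3} = \left(- (6 - 13 - 1 + 2 - - 26 \left(-2 - 13\right)^{2} - 13 \left(-2 - 13\right)^{2})\right)^{3} = \left(- (6 - 13 - 1 + 2 - - 26 \left(-15\right)^{2} - 13 \left(-15\right)^{2})\right)^{3} = \left(- (6 - 13 - 1 + 2 - \left(-26\right) 225 - 13 \cdot 225)\right)^{3} = \left(- (6 - 13 - 1 + 2 + 5850 - 2925)\right)^{3} = \left(\left(-1\right) 2919\right)^{3} = \left(-2919\right)^{3} = -24871517559$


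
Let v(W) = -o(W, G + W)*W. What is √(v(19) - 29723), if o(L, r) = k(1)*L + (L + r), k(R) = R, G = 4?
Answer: I*√30882 ≈ 175.73*I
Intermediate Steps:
o(L, r) = r + 2*L (o(L, r) = 1*L + (L + r) = L + (L + r) = r + 2*L)
v(W) = -W*(4 + 3*W) (v(W) = -((4 + W) + 2*W)*W = -(4 + 3*W)*W = -W*(4 + 3*W))
√(v(19) - 29723) = √(-1*19*(4 + 3*19) - 29723) = √(-1*19*(4 + 57) - 29723) = √(-1*19*61 - 29723) = √(-1159 - 29723) = √(-30882) = I*√30882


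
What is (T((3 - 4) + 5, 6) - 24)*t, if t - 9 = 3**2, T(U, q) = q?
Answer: -324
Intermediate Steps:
t = 18 (t = 9 + 3**2 = 9 + 9 = 18)
(T((3 - 4) + 5, 6) - 24)*t = (6 - 24)*18 = -18*18 = -324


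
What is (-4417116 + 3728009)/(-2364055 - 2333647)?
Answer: 689107/4697702 ≈ 0.14669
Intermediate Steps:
(-4417116 + 3728009)/(-2364055 - 2333647) = -689107/(-4697702) = -689107*(-1/4697702) = 689107/4697702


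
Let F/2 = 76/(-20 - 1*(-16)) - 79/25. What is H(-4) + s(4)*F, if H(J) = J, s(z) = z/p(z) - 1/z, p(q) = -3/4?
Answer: 18259/75 ≈ 243.45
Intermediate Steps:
p(q) = -3/4 (p(q) = -3*1/4 = -3/4)
F = -1108/25 (F = 2*(76/(-20 - 1*(-16)) - 79/25) = 2*(76/(-20 + 16) - 79*1/25) = 2*(76/(-4) - 79/25) = 2*(76*(-1/4) - 79/25) = 2*(-19 - 79/25) = 2*(-554/25) = -1108/25 ≈ -44.320)
s(z) = -1/z - 4*z/3 (s(z) = z/(-3/4) - 1/z = z*(-4/3) - 1/z = -4*z/3 - 1/z = -1/z - 4*z/3)
H(-4) + s(4)*F = -4 + (-1/4 - 4/3*4)*(-1108/25) = -4 + (-1*1/4 - 16/3)*(-1108/25) = -4 + (-1/4 - 16/3)*(-1108/25) = -4 - 67/12*(-1108/25) = -4 + 18559/75 = 18259/75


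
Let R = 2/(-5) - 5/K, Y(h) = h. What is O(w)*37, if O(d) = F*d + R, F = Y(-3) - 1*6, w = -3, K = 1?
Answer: 3996/5 ≈ 799.20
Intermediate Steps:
R = -27/5 (R = 2/(-5) - 5/1 = 2*(-⅕) - 5*1 = -⅖ - 5 = -27/5 ≈ -5.4000)
F = -9 (F = -3 - 1*6 = -3 - 6 = -9)
O(d) = -27/5 - 9*d (O(d) = -9*d - 27/5 = -27/5 - 9*d)
O(w)*37 = (-27/5 - 9*(-3))*37 = (-27/5 + 27)*37 = (108/5)*37 = 3996/5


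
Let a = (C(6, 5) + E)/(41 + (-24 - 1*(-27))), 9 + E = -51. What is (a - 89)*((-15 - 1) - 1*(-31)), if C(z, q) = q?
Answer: -5415/4 ≈ -1353.8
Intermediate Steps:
E = -60 (E = -9 - 51 = -60)
a = -5/4 (a = (5 - 60)/(41 + (-24 - 1*(-27))) = -55/(41 + (-24 + 27)) = -55/(41 + 3) = -55/44 = -55*1/44 = -5/4 ≈ -1.2500)
(a - 89)*((-15 - 1) - 1*(-31)) = (-5/4 - 89)*((-15 - 1) - 1*(-31)) = -361*(-16 + 31)/4 = -361/4*15 = -5415/4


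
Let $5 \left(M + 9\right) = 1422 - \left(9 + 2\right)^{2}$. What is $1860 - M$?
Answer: $\frac{8044}{5} \approx 1608.8$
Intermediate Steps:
$M = \frac{1256}{5}$ ($M = -9 + \frac{1422 - \left(9 + 2\right)^{2}}{5} = -9 + \frac{1422 - 11^{2}}{5} = -9 + \frac{1422 - 121}{5} = -9 + \frac{1}{5} \cdot 1301 = -9 + \frac{1301}{5} = \frac{1256}{5} \approx 251.2$)
$1860 - M = 1860 - \frac{1256}{5} = \frac{8044}{5}$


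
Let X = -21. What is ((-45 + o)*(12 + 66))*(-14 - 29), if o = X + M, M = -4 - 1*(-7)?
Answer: 211302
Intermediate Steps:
M = 3 (M = -4 + 7 = 3)
o = -18 (o = -21 + 3 = -18)
((-45 + o)*(12 + 66))*(-14 - 29) = ((-45 - 18)*(12 + 66))*(-14 - 29) = -63*78*(-43) = -4914*(-43) = 211302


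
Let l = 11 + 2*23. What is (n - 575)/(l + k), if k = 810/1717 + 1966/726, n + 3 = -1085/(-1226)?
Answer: -440991033153/45985161088 ≈ -9.5899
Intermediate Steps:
n = -2593/1226 (n = -3 - 1085/(-1226) = -3 - 1085*(-1/1226) = -3 + 1085/1226 = -2593/1226 ≈ -2.1150)
l = 57 (l = 11 + 46 = 57)
k = 1981841/623271 (k = 810*(1/1717) + 1966*(1/726) = 810/1717 + 983/363 = 1981841/623271 ≈ 3.1797)
(n - 575)/(l + k) = (-2593/1226 - 575)/(57 + 1981841/623271) = -707543/(1226*37508288/623271) = -707543/1226*623271/37508288 = -440991033153/45985161088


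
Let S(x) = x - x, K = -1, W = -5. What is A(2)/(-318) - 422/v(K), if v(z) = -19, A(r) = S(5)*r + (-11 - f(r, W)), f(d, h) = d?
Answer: 134443/6042 ≈ 22.251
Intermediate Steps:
S(x) = 0
A(r) = -11 - r (A(r) = 0*r + (-11 - r) = 0 + (-11 - r) = -11 - r)
A(2)/(-318) - 422/v(K) = (-11 - 1*2)/(-318) - 422/(-19) = (-11 - 2)*(-1/318) - 422*(-1/19) = -13*(-1/318) + 422/19 = 13/318 + 422/19 = 134443/6042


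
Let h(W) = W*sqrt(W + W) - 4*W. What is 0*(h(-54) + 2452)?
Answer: 0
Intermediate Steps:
h(W) = -4*W + sqrt(2)*W**(3/2) (h(W) = W*sqrt(2*W) - 4*W = W*(sqrt(2)*sqrt(W)) - 4*W = sqrt(2)*W**(3/2) - 4*W = -4*W + sqrt(2)*W**(3/2))
0*(h(-54) + 2452) = 0*((-4*(-54) + sqrt(2)*(-54)**(3/2)) + 2452) = 0*((216 + sqrt(2)*(-162*I*sqrt(6))) + 2452) = 0*((216 - 324*I*sqrt(3)) + 2452) = 0*(2668 - 324*I*sqrt(3)) = 0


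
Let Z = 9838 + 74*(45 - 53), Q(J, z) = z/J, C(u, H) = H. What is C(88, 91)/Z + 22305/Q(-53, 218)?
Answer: -2732569438/503907 ≈ -5422.8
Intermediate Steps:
Z = 9246 (Z = 9838 + 74*(-8) = 9838 - 592 = 9246)
C(88, 91)/Z + 22305/Q(-53, 218) = 91/9246 + 22305/((218/(-53))) = 91*(1/9246) + 22305/((218*(-1/53))) = 91/9246 + 22305/(-218/53) = 91/9246 + 22305*(-53/218) = 91/9246 - 1182165/218 = -2732569438/503907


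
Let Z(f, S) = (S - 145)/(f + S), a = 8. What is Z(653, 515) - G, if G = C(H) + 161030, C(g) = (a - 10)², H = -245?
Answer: -94043671/584 ≈ -1.6103e+5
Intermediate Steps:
Z(f, S) = (-145 + S)/(S + f)
C(g) = 4 (C(g) = (8 - 10)² = (-2)² = 4)
G = 161034 (G = 4 + 161030 = 161034)
Z(653, 515) - G = (-145 + 515)/(515 + 653) - 1*161034 = 370/1168 - 161034 = (1/1168)*370 - 161034 = 185/584 - 161034 = -94043671/584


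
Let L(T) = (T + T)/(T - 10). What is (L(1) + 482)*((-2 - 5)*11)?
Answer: -333872/9 ≈ -37097.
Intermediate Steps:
L(T) = 2*T/(-10 + T) (L(T) = (2*T)/(-10 + T) = 2*T/(-10 + T))
(L(1) + 482)*((-2 - 5)*11) = (2*1/(-10 + 1) + 482)*((-2 - 5)*11) = (2*1/(-9) + 482)*(-7*11) = (2*1*(-⅑) + 482)*(-77) = (-2/9 + 482)*(-77) = (4336/9)*(-77) = -333872/9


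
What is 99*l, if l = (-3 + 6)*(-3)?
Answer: -891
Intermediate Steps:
l = -9 (l = 3*(-3) = -9)
99*l = 99*(-9) = -891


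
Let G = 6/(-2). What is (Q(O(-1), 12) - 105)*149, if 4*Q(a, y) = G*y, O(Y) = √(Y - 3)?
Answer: -16986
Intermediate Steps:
O(Y) = √(-3 + Y)
G = -3 (G = 6*(-½) = -3)
Q(a, y) = -3*y/4 (Q(a, y) = (-3*y)/4 = -3*y/4)
(Q(O(-1), 12) - 105)*149 = (-¾*12 - 105)*149 = (-9 - 105)*149 = -114*149 = -16986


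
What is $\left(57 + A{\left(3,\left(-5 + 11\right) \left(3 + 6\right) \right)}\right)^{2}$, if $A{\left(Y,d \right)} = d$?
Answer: $12321$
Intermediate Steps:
$\left(57 + A{\left(3,\left(-5 + 11\right) \left(3 + 6\right) \right)}\right)^{2} = \left(57 + \left(-5 + 11\right) \left(3 + 6\right)\right)^{2} = \left(57 + 6 \cdot 9\right)^{2} = \left(57 + 54\right)^{2} = 111^{2} = 12321$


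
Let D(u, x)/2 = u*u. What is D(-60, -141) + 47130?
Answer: 54330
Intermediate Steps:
D(u, x) = 2*u² (D(u, x) = 2*(u*u) = 2*u²)
D(-60, -141) + 47130 = 2*(-60)² + 47130 = 2*3600 + 47130 = 7200 + 47130 = 54330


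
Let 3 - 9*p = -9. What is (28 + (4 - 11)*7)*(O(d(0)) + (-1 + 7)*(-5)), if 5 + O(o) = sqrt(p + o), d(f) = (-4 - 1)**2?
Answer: 735 - 7*sqrt(237) ≈ 627.24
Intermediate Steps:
p = 4/3 (p = 1/3 - 1/9*(-9) = 1/3 + 1 = 4/3 ≈ 1.3333)
d(f) = 25 (d(f) = (-5)**2 = 25)
O(o) = -5 + sqrt(4/3 + o)
(28 + (4 - 11)*7)*(O(d(0)) + (-1 + 7)*(-5)) = (28 + (4 - 11)*7)*((-5 + sqrt(12 + 9*25)/3) + (-1 + 7)*(-5)) = (28 - 7*7)*((-5 + sqrt(12 + 225)/3) + 6*(-5)) = (28 - 49)*((-5 + sqrt(237)/3) - 30) = -21*(-35 + sqrt(237)/3) = 735 - 7*sqrt(237)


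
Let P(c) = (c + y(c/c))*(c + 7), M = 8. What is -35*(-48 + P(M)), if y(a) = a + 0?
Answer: -3045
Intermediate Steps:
y(a) = a
P(c) = (1 + c)*(7 + c) (P(c) = (c + c/c)*(c + 7) = (c + 1)*(7 + c) = (1 + c)*(7 + c))
-35*(-48 + P(M)) = -35*(-48 + (7 + 8**2 + 8*8)) = -35*(-48 + (7 + 64 + 64)) = -35*(-48 + 135) = -35*87 = -3045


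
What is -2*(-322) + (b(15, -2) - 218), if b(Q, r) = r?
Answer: 424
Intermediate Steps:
-2*(-322) + (b(15, -2) - 218) = -2*(-322) + (-2 - 218) = 644 - 220 = 424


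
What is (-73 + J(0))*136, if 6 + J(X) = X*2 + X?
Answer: -10744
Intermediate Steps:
J(X) = -6 + 3*X (J(X) = -6 + (X*2 + X) = -6 + (2*X + X) = -6 + 3*X)
(-73 + J(0))*136 = (-73 + (-6 + 3*0))*136 = (-73 + (-6 + 0))*136 = (-73 - 6)*136 = -79*136 = -10744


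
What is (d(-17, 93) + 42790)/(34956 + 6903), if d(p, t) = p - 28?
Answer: 42745/41859 ≈ 1.0212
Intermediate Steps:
d(p, t) = -28 + p
(d(-17, 93) + 42790)/(34956 + 6903) = ((-28 - 17) + 42790)/(34956 + 6903) = (-45 + 42790)/41859 = 42745*(1/41859) = 42745/41859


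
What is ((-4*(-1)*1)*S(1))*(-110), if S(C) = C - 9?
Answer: 3520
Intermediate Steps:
S(C) = -9 + C
((-4*(-1)*1)*S(1))*(-110) = ((-4*(-1)*1)*(-9 + 1))*(-110) = ((4*1)*(-8))*(-110) = (4*(-8))*(-110) = -32*(-110) = 3520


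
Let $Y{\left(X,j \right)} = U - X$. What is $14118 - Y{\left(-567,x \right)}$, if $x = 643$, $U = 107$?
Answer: $13444$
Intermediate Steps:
$Y{\left(X,j \right)} = 107 - X$
$14118 - Y{\left(-567,x \right)} = 14118 - \left(107 - -567\right) = 14118 - \left(107 + 567\right) = 14118 - 674 = 13444$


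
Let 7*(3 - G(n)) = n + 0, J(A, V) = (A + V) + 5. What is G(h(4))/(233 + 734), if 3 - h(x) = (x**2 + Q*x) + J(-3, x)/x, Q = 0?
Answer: 71/13538 ≈ 0.0052445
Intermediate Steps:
J(A, V) = 5 + A + V
h(x) = 3 - x**2 - (2 + x)/x (h(x) = 3 - ((x**2 + 0*x) + (5 - 3 + x)/x) = 3 - ((x**2 + 0) + (2 + x)/x) = 3 - (x**2 + (2 + x)/x) = 3 + (-x**2 - (2 + x)/x) = 3 - x**2 - (2 + x)/x)
G(n) = 3 - n/7 (G(n) = 3 - (n + 0)/7 = 3 - n/7)
G(h(4))/(233 + 734) = (3 - (2 - 1*4**2 - 2/4)/7)/(233 + 734) = (3 - (2 - 1*16 - 2*1/4)/7)/967 = (3 - (2 - 16 - 1/2)/7)*(1/967) = (3 - 1/7*(-29/2))*(1/967) = (3 + 29/14)*(1/967) = (71/14)*(1/967) = 71/13538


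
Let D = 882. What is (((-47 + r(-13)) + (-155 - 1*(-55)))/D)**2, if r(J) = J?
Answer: 6400/194481 ≈ 0.032908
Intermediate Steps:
(((-47 + r(-13)) + (-155 - 1*(-55)))/D)**2 = (((-47 - 13) + (-155 - 1*(-55)))/882)**2 = ((-60 + (-155 + 55))*(1/882))**2 = ((-60 - 100)*(1/882))**2 = (-160*1/882)**2 = (-80/441)**2 = 6400/194481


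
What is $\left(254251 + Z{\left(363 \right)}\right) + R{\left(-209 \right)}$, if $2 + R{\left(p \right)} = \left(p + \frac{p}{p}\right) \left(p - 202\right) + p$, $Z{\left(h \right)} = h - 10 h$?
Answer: $336261$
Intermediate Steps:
$Z{\left(h \right)} = - 9 h$
$R{\left(p \right)} = -2 + p + \left(1 + p\right) \left(-202 + p\right)$ ($R{\left(p \right)} = -2 + \left(\left(p + \frac{p}{p}\right) \left(p - 202\right) + p\right) = -2 + \left(\left(p + 1\right) \left(-202 + p\right) + p\right) = -2 + \left(\left(1 + p\right) \left(-202 + p\right) + p\right) = -2 + \left(p + \left(1 + p\right) \left(-202 + p\right)\right) = -2 + p + \left(1 + p\right) \left(-202 + p\right)$)
$\left(254251 + Z{\left(363 \right)}\right) + R{\left(-209 \right)} = \left(254251 - 3267\right) - \left(-41596 - 43681\right) = \left(254251 - 3267\right) + \left(-204 + 43681 + 41800\right) = 250984 + 85277 = 336261$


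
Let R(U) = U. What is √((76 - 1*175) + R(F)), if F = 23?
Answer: 2*I*√19 ≈ 8.7178*I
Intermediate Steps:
√((76 - 1*175) + R(F)) = √((76 - 1*175) + 23) = √((76 - 175) + 23) = √(-99 + 23) = √(-76) = 2*I*√19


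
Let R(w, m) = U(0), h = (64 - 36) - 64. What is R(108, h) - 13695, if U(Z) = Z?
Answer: -13695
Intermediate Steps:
h = -36 (h = 28 - 64 = -36)
R(w, m) = 0
R(108, h) - 13695 = 0 - 13695 = -13695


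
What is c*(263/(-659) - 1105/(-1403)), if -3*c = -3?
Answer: 359206/924577 ≈ 0.38851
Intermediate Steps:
c = 1 (c = -⅓*(-3) = 1)
c*(263/(-659) - 1105/(-1403)) = 1*(263/(-659) - 1105/(-1403)) = 1*(263*(-1/659) - 1105*(-1/1403)) = 1*(-263/659 + 1105/1403) = 1*(359206/924577) = 359206/924577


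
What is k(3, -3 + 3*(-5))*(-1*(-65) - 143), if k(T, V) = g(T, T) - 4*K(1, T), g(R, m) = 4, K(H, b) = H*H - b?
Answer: -936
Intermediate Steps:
K(H, b) = H² - b
k(T, V) = 4*T (k(T, V) = 4 - 4*(1² - T) = 4 - 4*(1 - T) = 4 + (-4 + 4*T) = 4*T)
k(3, -3 + 3*(-5))*(-1*(-65) - 143) = (4*3)*(-1*(-65) - 143) = 12*(65 - 143) = 12*(-78) = -936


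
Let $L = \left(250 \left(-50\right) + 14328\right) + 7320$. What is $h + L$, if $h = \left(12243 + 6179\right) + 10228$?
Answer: $37798$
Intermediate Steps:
$h = 28650$ ($h = 18422 + 10228 = 28650$)
$L = 9148$ ($L = \left(-12500 + 14328\right) + 7320 = 1828 + 7320 = 9148$)
$h + L = 28650 + 9148 = 37798$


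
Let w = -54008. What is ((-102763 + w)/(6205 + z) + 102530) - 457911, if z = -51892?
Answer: -5412044992/15229 ≈ -3.5538e+5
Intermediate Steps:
((-102763 + w)/(6205 + z) + 102530) - 457911 = ((-102763 - 54008)/(6205 - 51892) + 102530) - 457911 = (-156771/(-45687) + 102530) - 457911 = (-156771*(-1/45687) + 102530) - 457911 = (52257/15229 + 102530) - 457911 = 1561481627/15229 - 457911 = -5412044992/15229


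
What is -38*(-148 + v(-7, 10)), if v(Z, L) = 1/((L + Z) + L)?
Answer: 73074/13 ≈ 5621.1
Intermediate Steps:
v(Z, L) = 1/(Z + 2*L)
-38*(-148 + v(-7, 10)) = -38*(-148 + 1/(-7 + 2*10)) = -38*(-148 + 1/(-7 + 20)) = -38*(-148 + 1/13) = -38*(-1923/13) = 73074/13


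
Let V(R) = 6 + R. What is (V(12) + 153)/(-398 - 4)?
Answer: -57/134 ≈ -0.42537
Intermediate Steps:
(V(12) + 153)/(-398 - 4) = ((6 + 12) + 153)/(-398 - 4) = (18 + 153)/(-402) = 171*(-1/402) = -57/134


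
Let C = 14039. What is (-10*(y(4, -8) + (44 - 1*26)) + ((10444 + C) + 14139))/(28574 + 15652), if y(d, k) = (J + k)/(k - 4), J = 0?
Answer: 57653/66339 ≈ 0.86907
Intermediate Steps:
y(d, k) = k/(-4 + k) (y(d, k) = (0 + k)/(k - 4) = k/(-4 + k))
(-10*(y(4, -8) + (44 - 1*26)) + ((10444 + C) + 14139))/(28574 + 15652) = (-10*(-8/(-4 - 8) + (44 - 1*26)) + ((10444 + 14039) + 14139))/(28574 + 15652) = (-10*(-8/(-12) + (44 - 26)) + (24483 + 14139))/44226 = (-10*(-8*(-1/12) + 18) + 38622)*(1/44226) = (-10*(⅔ + 18) + 38622)*(1/44226) = (-10*56/3 + 38622)*(1/44226) = (-560/3 + 38622)*(1/44226) = (115306/3)*(1/44226) = 57653/66339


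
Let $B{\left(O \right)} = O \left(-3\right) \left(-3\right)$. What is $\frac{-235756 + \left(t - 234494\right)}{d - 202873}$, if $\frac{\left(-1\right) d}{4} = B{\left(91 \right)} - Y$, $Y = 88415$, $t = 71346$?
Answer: $- \frac{398904}{147511} \approx -2.7042$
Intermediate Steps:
$B{\left(O \right)} = 9 O$ ($B{\left(O \right)} = - 3 O \left(-3\right) = 9 O$)
$d = 350384$ ($d = - 4 \left(9 \cdot 91 - 88415\right) = - 4 \left(819 - 88415\right) = \left(-4\right) \left(-87596\right) = 350384$)
$\frac{-235756 + \left(t - 234494\right)}{d - 202873} = \frac{-235756 + \left(71346 - 234494\right)}{350384 - 202873} = \frac{-235756 + \left(71346 - 234494\right)}{147511} = \left(-235756 - 163148\right) \frac{1}{147511} = \left(-398904\right) \frac{1}{147511} = - \frac{398904}{147511}$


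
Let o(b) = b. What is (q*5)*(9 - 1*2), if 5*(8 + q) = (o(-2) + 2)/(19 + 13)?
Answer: -280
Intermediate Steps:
q = -8 (q = -8 + ((-2 + 2)/(19 + 13))/5 = -8 + (0/32)/5 = -8 + (0*(1/32))/5 = -8 + (1/5)*0 = -8 + 0 = -8)
(q*5)*(9 - 1*2) = (-8*5)*(9 - 1*2) = -40*(9 - 2) = -40*7 = -280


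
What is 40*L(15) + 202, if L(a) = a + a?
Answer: 1402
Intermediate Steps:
L(a) = 2*a
40*L(15) + 202 = 40*(2*15) + 202 = 40*30 + 202 = 1200 + 202 = 1402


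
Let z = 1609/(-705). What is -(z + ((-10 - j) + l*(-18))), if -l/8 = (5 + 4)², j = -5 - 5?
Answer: -8221511/705 ≈ -11662.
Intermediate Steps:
j = -10
l = -648 (l = -8*(5 + 4)² = -8*9² = -8*81 = -648)
z = -1609/705 (z = 1609*(-1/705) = -1609/705 ≈ -2.2823)
-(z + ((-10 - j) + l*(-18))) = -(-1609/705 + ((-10 - 1*(-10)) - 648*(-18))) = -(-1609/705 + ((-10 + 10) + 11664)) = -(-1609/705 + (0 + 11664)) = -(-1609/705 + 11664) = -1*8221511/705 = -8221511/705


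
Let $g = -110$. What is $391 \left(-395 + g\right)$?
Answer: $-197455$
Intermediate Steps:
$391 \left(-395 + g\right) = 391 \left(-395 - 110\right) = 391 \left(-505\right) = -197455$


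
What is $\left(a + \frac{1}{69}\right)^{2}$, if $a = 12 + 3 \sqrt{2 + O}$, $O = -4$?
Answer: $\frac{601543}{4761} + \frac{1658 i \sqrt{2}}{23} \approx 126.35 + 101.95 i$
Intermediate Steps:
$a = 12 + 3 i \sqrt{2}$ ($a = 12 + 3 \sqrt{2 - 4} = 12 + 3 \sqrt{-2} = 12 + 3 i \sqrt{2} \approx 12.0 + 4.2426 i$)
$\left(a + \frac{1}{69}\right)^{2} = \left(\left(12 + 3 i \sqrt{2}\right) + \frac{1}{69}\right)^{2} = \left(\frac{829}{69} + 3 i \sqrt{2}\right)^{2}$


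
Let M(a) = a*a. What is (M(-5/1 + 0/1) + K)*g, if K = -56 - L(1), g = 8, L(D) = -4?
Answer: -216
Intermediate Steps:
K = -52 (K = -56 - 1*(-4) = -56 + 4 = -52)
M(a) = a**2
(M(-5/1 + 0/1) + K)*g = ((-5/1 + 0/1)**2 - 52)*8 = ((-5*1 + 0*1)**2 - 52)*8 = ((-5 + 0)**2 - 52)*8 = ((-5)**2 - 52)*8 = (25 - 52)*8 = -27*8 = -216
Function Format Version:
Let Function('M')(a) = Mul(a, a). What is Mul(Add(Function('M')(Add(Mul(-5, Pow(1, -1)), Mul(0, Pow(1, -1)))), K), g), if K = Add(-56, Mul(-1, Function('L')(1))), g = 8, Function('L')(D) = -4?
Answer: -216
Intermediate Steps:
K = -52 (K = Add(-56, Mul(-1, -4)) = Add(-56, 4) = -52)
Function('M')(a) = Pow(a, 2)
Mul(Add(Function('M')(Add(Mul(-5, Pow(1, -1)), Mul(0, Pow(1, -1)))), K), g) = Mul(Add(Pow(Add(Mul(-5, Pow(1, -1)), Mul(0, Pow(1, -1))), 2), -52), 8) = Mul(Add(Pow(Add(Mul(-5, 1), Mul(0, 1)), 2), -52), 8) = Mul(Add(Pow(Add(-5, 0), 2), -52), 8) = Mul(Add(Pow(-5, 2), -52), 8) = Mul(Add(25, -52), 8) = Mul(-27, 8) = -216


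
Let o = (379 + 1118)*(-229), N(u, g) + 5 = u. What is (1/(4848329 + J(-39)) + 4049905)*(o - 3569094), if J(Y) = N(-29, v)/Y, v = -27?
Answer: -2995643478471086496648/189084865 ≈ -1.5843e+13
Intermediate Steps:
N(u, g) = -5 + u
J(Y) = -34/Y (J(Y) = (-5 - 29)/Y = -34/Y)
o = -342813 (o = 1497*(-229) = -342813)
(1/(4848329 + J(-39)) + 4049905)*(o - 3569094) = (1/(4848329 - 34/(-39)) + 4049905)*(-342813 - 3569094) = (1/(4848329 - 34*(-1/39)) + 4049905)*(-3911907) = (1/(4848329 + 34/39) + 4049905)*(-3911907) = (1/(189084865/39) + 4049905)*(-3911907) = (39/189084865 + 4049905)*(-3911907) = (765775740187864/189084865)*(-3911907) = -2995643478471086496648/189084865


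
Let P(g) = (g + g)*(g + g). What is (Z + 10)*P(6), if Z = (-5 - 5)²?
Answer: 15840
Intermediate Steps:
P(g) = 4*g² (P(g) = (2*g)*(2*g) = 4*g²)
Z = 100 (Z = (-10)² = 100)
(Z + 10)*P(6) = (100 + 10)*(4*6²) = 110*(4*36) = 110*144 = 15840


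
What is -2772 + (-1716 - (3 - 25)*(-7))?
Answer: -4642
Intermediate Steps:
-2772 + (-1716 - (3 - 25)*(-7)) = -2772 + (-1716 - (-22)*(-7)) = -2772 + (-1716 - 1*154) = -2772 + (-1716 - 154) = -2772 - 1870 = -4642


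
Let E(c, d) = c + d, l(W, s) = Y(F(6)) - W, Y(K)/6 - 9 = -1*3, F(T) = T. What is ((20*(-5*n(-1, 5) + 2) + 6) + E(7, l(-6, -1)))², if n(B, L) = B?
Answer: 38025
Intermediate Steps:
Y(K) = 36 (Y(K) = 54 + 6*(-1*3) = 54 + 6*(-3) = 54 - 18 = 36)
l(W, s) = 36 - W
((20*(-5*n(-1, 5) + 2) + 6) + E(7, l(-6, -1)))² = ((20*(-5*(-1) + 2) + 6) + (7 + (36 - 1*(-6))))² = ((20*(5 + 2) + 6) + (7 + (36 + 6)))² = ((20*7 + 6) + (7 + 42))² = ((140 + 6) + 49)² = (146 + 49)² = 195² = 38025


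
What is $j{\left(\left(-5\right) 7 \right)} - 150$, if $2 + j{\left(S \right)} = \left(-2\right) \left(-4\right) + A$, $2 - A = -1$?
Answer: $-141$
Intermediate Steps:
$A = 3$ ($A = 2 - -1 = 2 + 1 = 3$)
$j{\left(S \right)} = 9$ ($j{\left(S \right)} = -2 + \left(\left(-2\right) \left(-4\right) + 3\right) = -2 + \left(8 + 3\right) = -2 + 11 = 9$)
$j{\left(\left(-5\right) 7 \right)} - 150 = 9 - 150 = -141$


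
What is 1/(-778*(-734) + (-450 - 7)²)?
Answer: 1/779901 ≈ 1.2822e-6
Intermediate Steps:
1/(-778*(-734) + (-450 - 7)²) = 1/(571052 + (-457)²) = 1/(571052 + 208849) = 1/779901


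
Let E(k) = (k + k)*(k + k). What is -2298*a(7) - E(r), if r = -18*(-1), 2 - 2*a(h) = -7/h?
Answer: -4743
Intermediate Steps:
a(h) = 1 + 7/(2*h) (a(h) = 1 - (-7)/(2*h) = 1 + 7/(2*h))
r = 18
E(k) = 4*k² (E(k) = (2*k)*(2*k) = 4*k²)
-2298*a(7) - E(r) = -2298*(7/2 + 7)/7 - 4*18² = -2298*21/(7*2) - 4*324 = -2298*3/2 - 1*1296 = -3447 - 1296 = -4743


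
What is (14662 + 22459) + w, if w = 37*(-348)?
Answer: 24245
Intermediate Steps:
w = -12876
(14662 + 22459) + w = (14662 + 22459) - 12876 = 37121 - 12876 = 24245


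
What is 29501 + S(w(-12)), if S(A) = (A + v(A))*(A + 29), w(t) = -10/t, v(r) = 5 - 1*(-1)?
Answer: 1069375/36 ≈ 29705.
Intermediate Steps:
v(r) = 6 (v(r) = 5 + 1 = 6)
S(A) = (6 + A)*(29 + A) (S(A) = (A + 6)*(A + 29) = (6 + A)*(29 + A))
29501 + S(w(-12)) = 29501 + (174 + (-10/(-12))² + 35*(-10/(-12))) = 29501 + (174 + (-10*(-1/12))² + 35*(-10*(-1/12))) = 29501 + (174 + (⅚)² + 35*(⅚)) = 29501 + (174 + 25/36 + 175/6) = 29501 + 7339/36 = 1069375/36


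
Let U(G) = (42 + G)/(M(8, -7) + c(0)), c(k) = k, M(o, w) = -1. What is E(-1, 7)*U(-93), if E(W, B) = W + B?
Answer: 306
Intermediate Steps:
E(W, B) = B + W
U(G) = -42 - G (U(G) = (42 + G)/(-1 + 0) = (42 + G)/(-1) = (42 + G)*(-1) = -42 - G)
E(-1, 7)*U(-93) = (7 - 1)*(-42 - 1*(-93)) = 6*(-42 + 93) = 6*51 = 306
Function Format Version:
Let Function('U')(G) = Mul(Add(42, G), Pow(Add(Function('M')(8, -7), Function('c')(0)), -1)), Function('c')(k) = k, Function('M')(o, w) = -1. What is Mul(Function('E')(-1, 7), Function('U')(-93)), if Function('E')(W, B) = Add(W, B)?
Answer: 306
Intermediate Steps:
Function('E')(W, B) = Add(B, W)
Function('U')(G) = Add(-42, Mul(-1, G)) (Function('U')(G) = Mul(Add(42, G), Pow(Add(-1, 0), -1)) = Mul(Add(42, G), Pow(-1, -1)) = Mul(Add(42, G), -1) = Add(-42, Mul(-1, G)))
Mul(Function('E')(-1, 7), Function('U')(-93)) = Mul(Add(7, -1), Add(-42, Mul(-1, -93))) = Mul(6, Add(-42, 93)) = Mul(6, 51) = 306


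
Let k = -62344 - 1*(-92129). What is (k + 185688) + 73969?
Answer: 289442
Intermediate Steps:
k = 29785 (k = -62344 + 92129 = 29785)
(k + 185688) + 73969 = (29785 + 185688) + 73969 = 215473 + 73969 = 289442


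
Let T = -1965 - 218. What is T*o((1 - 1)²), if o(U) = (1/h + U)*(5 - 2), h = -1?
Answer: 6549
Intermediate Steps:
T = -2183
o(U) = -3 + 3*U (o(U) = (1/(-1) + U)*(5 - 2) = (-1 + U)*3 = -3 + 3*U)
T*o((1 - 1)²) = -2183*(-3 + 3*(1 - 1)²) = -2183*(-3 + 3*0²) = -2183*(-3 + 3*0) = -2183*(-3 + 0) = -2183*(-3) = 6549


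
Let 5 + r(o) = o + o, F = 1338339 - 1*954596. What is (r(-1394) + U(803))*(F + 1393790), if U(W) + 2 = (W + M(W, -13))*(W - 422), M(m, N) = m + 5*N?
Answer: 1038658747758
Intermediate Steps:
F = 383743 (F = 1338339 - 954596 = 383743)
U(W) = -2 + (-422 + W)*(-65 + 2*W) (U(W) = -2 + (W + (W + 5*(-13)))*(W - 422) = -2 + (W + (W - 65))*(-422 + W) = -2 + (W + (-65 + W))*(-422 + W) = -2 + (-65 + 2*W)*(-422 + W) = -2 + (-422 + W)*(-65 + 2*W))
r(o) = -5 + 2*o (r(o) = -5 + (o + o) = -5 + 2*o)
(r(-1394) + U(803))*(F + 1393790) = ((-5 + 2*(-1394)) + (27428 - 909*803 + 2*803²))*(383743 + 1393790) = ((-5 - 2788) + (27428 - 729927 + 2*644809))*1777533 = (-2793 + (27428 - 729927 + 1289618))*1777533 = (-2793 + 587119)*1777533 = 584326*1777533 = 1038658747758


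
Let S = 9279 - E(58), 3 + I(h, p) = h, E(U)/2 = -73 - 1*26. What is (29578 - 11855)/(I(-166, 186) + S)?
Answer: 17723/9308 ≈ 1.9041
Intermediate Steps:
E(U) = -198 (E(U) = 2*(-73 - 1*26) = 2*(-73 - 26) = 2*(-99) = -198)
I(h, p) = -3 + h
S = 9477 (S = 9279 - 1*(-198) = 9279 + 198 = 9477)
(29578 - 11855)/(I(-166, 186) + S) = (29578 - 11855)/((-3 - 166) + 9477) = 17723/(-169 + 9477) = 17723/9308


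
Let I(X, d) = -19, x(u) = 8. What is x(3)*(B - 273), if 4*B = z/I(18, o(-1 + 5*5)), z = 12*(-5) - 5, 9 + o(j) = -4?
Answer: -41366/19 ≈ -2177.2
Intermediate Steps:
o(j) = -13 (o(j) = -9 - 4 = -13)
z = -65 (z = -60 - 5 = -65)
B = 65/76 (B = (-65/(-19))/4 = (-65*(-1/19))/4 = (¼)*(65/19) = 65/76 ≈ 0.85526)
x(3)*(B - 273) = 8*(65/76 - 273) = 8*(-20683/76) = -41366/19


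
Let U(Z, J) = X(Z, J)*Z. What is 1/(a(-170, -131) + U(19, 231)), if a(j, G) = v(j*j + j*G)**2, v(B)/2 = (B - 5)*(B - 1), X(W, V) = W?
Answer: 1/27416992134759013261 ≈ 3.6474e-20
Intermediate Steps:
U(Z, J) = Z**2 (U(Z, J) = Z*Z = Z**2)
v(B) = 2*(-1 + B)*(-5 + B) (v(B) = 2*((B - 5)*(B - 1)) = 2*((-5 + B)*(-1 + B)) = 2*((-1 + B)*(-5 + B)) = 2*(-1 + B)*(-5 + B))
a(j, G) = (10 - 12*j**2 + 2*(j**2 + G*j)**2 - 12*G*j)**2 (a(j, G) = (10 - 12*(j*j + j*G) + 2*(j*j + j*G)**2)**2 = (10 - 12*(j**2 + G*j) + 2*(j**2 + G*j)**2)**2 = (10 + (-12*j**2 - 12*G*j) + 2*(j**2 + G*j)**2)**2 = (10 - 12*j**2 + 2*(j**2 + G*j)**2 - 12*G*j)**2)
1/(a(-170, -131) + U(19, 231)) = 1/(4*(5 + (-170)**2*(-131 - 170)**2 - 6*(-170)*(-131 - 170))**2 + 19**2) = 1/(4*(5 + 28900*(-301)**2 - 6*(-170)*(-301))**2 + 361) = 1/(4*(5 + 28900*90601 - 307020)**2 + 361) = 1/(4*(5 + 2618368900 - 307020)**2 + 361) = 1/(4*2618061885**2 + 361) = 1/(4*6854248033689753225 + 361) = 1/(27416992134759012900 + 361) = 1/27416992134759013261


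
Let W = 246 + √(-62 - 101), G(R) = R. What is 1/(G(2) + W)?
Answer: 248/61667 - I*√163/61667 ≈ 0.0040216 - 0.00020703*I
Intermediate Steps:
W = 246 + I*√163 (W = 246 + √(-163) = 246 + I*√163 ≈ 246.0 + 12.767*I)
1/(G(2) + W) = 1/(2 + (246 + I*√163)) = 1/(248 + I*√163)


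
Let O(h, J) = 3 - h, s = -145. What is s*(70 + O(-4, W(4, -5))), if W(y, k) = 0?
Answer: -11165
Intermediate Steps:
s*(70 + O(-4, W(4, -5))) = -145*(70 + (3 - 1*(-4))) = -145*(70 + (3 + 4)) = -145*(70 + 7) = -145*77 = -11165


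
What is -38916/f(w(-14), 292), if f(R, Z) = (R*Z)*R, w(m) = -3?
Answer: -1081/73 ≈ -14.808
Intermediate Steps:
f(R, Z) = Z*R**2
-38916/f(w(-14), 292) = -38916/(292*(-3)**2) = -38916/(292*9) = -38916/2628 = -38916*1/2628 = -1081/73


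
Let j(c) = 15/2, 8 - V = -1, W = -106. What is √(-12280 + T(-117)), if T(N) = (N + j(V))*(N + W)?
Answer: √48554/2 ≈ 110.17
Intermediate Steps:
V = 9 (V = 8 - 1*(-1) = 8 + 1 = 9)
j(c) = 15/2 (j(c) = 15*(½) = 15/2)
T(N) = (-106 + N)*(15/2 + N) (T(N) = (N + 15/2)*(N - 106) = (15/2 + N)*(-106 + N) = (-106 + N)*(15/2 + N))
√(-12280 + T(-117)) = √(-12280 + (-795 + (-117)² - 197/2*(-117))) = √(-12280 + (-795 + 13689 + 23049/2)) = √(-12280 + 48837/2) = √(24277/2) = √48554/2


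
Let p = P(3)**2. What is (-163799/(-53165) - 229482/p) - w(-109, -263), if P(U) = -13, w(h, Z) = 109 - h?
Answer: -14131433429/8984885 ≈ -1572.8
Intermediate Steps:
p = 169 (p = (-13)**2 = 169)
(-163799/(-53165) - 229482/p) - w(-109, -263) = (-163799/(-53165) - 229482/169) - (109 - 1*(-109)) = (-163799*(-1/53165) - 229482*1/169) - (109 + 109) = (163799/53165 - 229482/169) - 1*218 = -12172728499/8984885 - 218 = -14131433429/8984885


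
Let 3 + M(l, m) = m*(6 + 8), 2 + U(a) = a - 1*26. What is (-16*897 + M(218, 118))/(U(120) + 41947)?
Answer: -12703/42039 ≈ -0.30217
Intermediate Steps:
U(a) = -28 + a (U(a) = -2 + (a - 1*26) = -2 + (a - 26) = -2 + (-26 + a) = -28 + a)
M(l, m) = -3 + 14*m (M(l, m) = -3 + m*(6 + 8) = -3 + m*14 = -3 + 14*m)
(-16*897 + M(218, 118))/(U(120) + 41947) = (-16*897 + (-3 + 14*118))/((-28 + 120) + 41947) = (-14352 + (-3 + 1652))/(92 + 41947) = (-14352 + 1649)/42039 = -12703*1/42039 = -12703/42039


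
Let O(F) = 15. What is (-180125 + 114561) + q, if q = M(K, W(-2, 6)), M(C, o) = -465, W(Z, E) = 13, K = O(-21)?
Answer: -66029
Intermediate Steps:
K = 15
q = -465
(-180125 + 114561) + q = (-180125 + 114561) - 465 = -65564 - 465 = -66029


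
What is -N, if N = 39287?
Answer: -39287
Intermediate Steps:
-N = -1*39287 = -39287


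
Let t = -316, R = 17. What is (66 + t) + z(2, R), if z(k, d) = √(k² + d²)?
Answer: -250 + √293 ≈ -232.88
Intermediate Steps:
z(k, d) = √(d² + k²)
(66 + t) + z(2, R) = (66 - 316) + √(17² + 2²) = -250 + √(289 + 4) = -250 + √293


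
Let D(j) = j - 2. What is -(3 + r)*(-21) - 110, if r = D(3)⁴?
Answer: -26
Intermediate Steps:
D(j) = -2 + j
r = 1 (r = (-2 + 3)⁴ = 1⁴ = 1)
-(3 + r)*(-21) - 110 = -(3 + 1)*(-21) - 110 = -1*4*(-21) - 110 = -4*(-21) - 110 = 84 - 110 = -26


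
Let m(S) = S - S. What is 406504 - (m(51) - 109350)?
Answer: 515854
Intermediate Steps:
m(S) = 0
406504 - (m(51) - 109350) = 406504 - (0 - 109350) = 406504 - 1*(-109350) = 406504 + 109350 = 515854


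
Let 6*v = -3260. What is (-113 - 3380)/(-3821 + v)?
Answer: 10479/13093 ≈ 0.80035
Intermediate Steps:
v = -1630/3 (v = (⅙)*(-3260) = -1630/3 ≈ -543.33)
(-113 - 3380)/(-3821 + v) = (-113 - 3380)/(-3821 - 1630/3) = -3493/(-13093/3) = -3493*(-3/13093) = 10479/13093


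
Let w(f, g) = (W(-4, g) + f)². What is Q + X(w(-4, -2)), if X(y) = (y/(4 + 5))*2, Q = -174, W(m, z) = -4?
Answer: -1438/9 ≈ -159.78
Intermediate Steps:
w(f, g) = (-4 + f)²
X(y) = 2*y/9 (X(y) = (y/9)*2 = 2*y/9)
Q + X(w(-4, -2)) = -174 + 2*(-4 - 4)²/9 = -174 + (2/9)*(-8)² = -174 + (2/9)*64 = -174 + 128/9 = -1438/9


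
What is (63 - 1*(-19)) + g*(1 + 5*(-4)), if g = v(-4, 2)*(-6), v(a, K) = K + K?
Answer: 538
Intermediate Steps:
v(a, K) = 2*K
g = -24 (g = (2*2)*(-6) = 4*(-6) = -24)
(63 - 1*(-19)) + g*(1 + 5*(-4)) = (63 - 1*(-19)) - 24*(1 + 5*(-4)) = (63 + 19) - 24*(1 - 20) = 82 - 24*(-19) = 82 + 456 = 538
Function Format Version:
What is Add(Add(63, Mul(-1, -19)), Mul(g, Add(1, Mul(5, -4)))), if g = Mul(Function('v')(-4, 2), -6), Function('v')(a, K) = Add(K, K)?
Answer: 538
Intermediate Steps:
Function('v')(a, K) = Mul(2, K)
g = -24 (g = Mul(Mul(2, 2), -6) = Mul(4, -6) = -24)
Add(Add(63, Mul(-1, -19)), Mul(g, Add(1, Mul(5, -4)))) = Add(Add(63, Mul(-1, -19)), Mul(-24, Add(1, Mul(5, -4)))) = Add(Add(63, 19), Mul(-24, Add(1, -20))) = Add(82, Mul(-24, -19)) = Add(82, 456) = 538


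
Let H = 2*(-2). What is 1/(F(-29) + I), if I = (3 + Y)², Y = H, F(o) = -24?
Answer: -1/23 ≈ -0.043478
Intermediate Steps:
H = -4
Y = -4
I = 1 (I = (3 - 4)² = (-1)² = 1)
1/(F(-29) + I) = 1/(-24 + 1) = 1/(-23) = -1/23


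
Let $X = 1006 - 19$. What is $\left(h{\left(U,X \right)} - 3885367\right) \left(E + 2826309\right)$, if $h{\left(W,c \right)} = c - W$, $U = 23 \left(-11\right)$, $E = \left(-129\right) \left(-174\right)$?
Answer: $-11064926211885$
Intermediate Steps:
$E = 22446$
$X = 987$
$U = -253$
$\left(h{\left(U,X \right)} - 3885367\right) \left(E + 2826309\right) = \left(\left(987 - -253\right) - 3885367\right) \left(22446 + 2826309\right) = \left(\left(987 + 253\right) - 3885367\right) 2848755 = \left(1240 - 3885367\right) 2848755 = \left(-3884127\right) 2848755 = -11064926211885$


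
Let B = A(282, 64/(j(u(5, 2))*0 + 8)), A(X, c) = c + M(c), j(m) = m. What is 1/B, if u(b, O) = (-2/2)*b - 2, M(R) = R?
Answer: 1/16 ≈ 0.062500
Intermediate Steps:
u(b, O) = -2 - b (u(b, O) = (-2*½)*b - 2 = -b - 2 = -2 - b)
A(X, c) = 2*c (A(X, c) = c + c = 2*c)
B = 16 (B = 2*(64/((-2 - 1*5)*0 + 8)) = 2*(64/((-2 - 5)*0 + 8)) = 2*(64/(-7*0 + 8)) = 2*(64/(0 + 8)) = 2*(64/8) = 2*(64*(⅛)) = 2*8 = 16)
1/B = 1/16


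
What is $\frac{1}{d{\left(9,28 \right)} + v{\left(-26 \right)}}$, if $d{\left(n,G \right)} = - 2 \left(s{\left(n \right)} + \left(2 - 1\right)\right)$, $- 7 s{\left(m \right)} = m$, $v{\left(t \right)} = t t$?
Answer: $\frac{7}{4736} \approx 0.001478$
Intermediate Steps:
$v{\left(t \right)} = t^{2}$
$s{\left(m \right)} = - \frac{m}{7}$
$d{\left(n,G \right)} = -2 + \frac{2 n}{7}$ ($d{\left(n,G \right)} = - 2 \left(- \frac{n}{7} + \left(2 - 1\right)\right) = - 2 \left(- \frac{n}{7} + 1\right) = - 2 \left(1 - \frac{n}{7}\right) = -2 + \frac{2 n}{7}$)
$\frac{1}{d{\left(9,28 \right)} + v{\left(-26 \right)}} = \frac{1}{\left(-2 + \frac{2}{7} \cdot 9\right) + \left(-26\right)^{2}} = \frac{1}{\left(-2 + \frac{18}{7}\right) + 676} = \frac{1}{\frac{4}{7} + 676} = \frac{1}{\frac{4736}{7}} = \frac{7}{4736}$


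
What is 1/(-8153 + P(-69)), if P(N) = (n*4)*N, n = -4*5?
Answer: -1/2633 ≈ -0.00037979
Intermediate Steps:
n = -20
P(N) = -80*N (P(N) = (-20*4)*N = -80*N)
1/(-8153 + P(-69)) = 1/(-8153 - 80*(-69)) = 1/(-8153 + 5520) = 1/(-2633) = -1/2633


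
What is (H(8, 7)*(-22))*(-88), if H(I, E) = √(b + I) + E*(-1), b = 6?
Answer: -13552 + 1936*√14 ≈ -6308.1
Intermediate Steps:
H(I, E) = √(6 + I) - E (H(I, E) = √(6 + I) + E*(-1) = √(6 + I) - E)
(H(8, 7)*(-22))*(-88) = ((√(6 + 8) - 1*7)*(-22))*(-88) = ((√14 - 7)*(-22))*(-88) = ((-7 + √14)*(-22))*(-88) = (154 - 22*√14)*(-88) = -13552 + 1936*√14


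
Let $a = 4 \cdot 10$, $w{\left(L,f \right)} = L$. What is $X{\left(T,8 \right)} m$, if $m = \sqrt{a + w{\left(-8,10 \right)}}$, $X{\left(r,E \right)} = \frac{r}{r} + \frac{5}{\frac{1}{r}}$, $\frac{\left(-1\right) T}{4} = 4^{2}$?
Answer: $- 1276 \sqrt{2} \approx -1804.5$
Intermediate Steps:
$T = -64$ ($T = - 4 \cdot 4^{2} = \left(-4\right) 16 = -64$)
$X{\left(r,E \right)} = 1 + 5 r$
$a = 40$
$m = 4 \sqrt{2}$ ($m = \sqrt{40 - 8} = \sqrt{32} = 4 \sqrt{2} \approx 5.6569$)
$X{\left(T,8 \right)} m = \left(1 + 5 \left(-64\right)\right) 4 \sqrt{2} = \left(1 - 320\right) 4 \sqrt{2} = - 319 \cdot 4 \sqrt{2} = - 1276 \sqrt{2}$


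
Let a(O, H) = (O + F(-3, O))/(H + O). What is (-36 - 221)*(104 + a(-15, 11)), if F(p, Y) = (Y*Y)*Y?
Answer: -489071/2 ≈ -2.4454e+5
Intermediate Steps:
F(p, Y) = Y³ (F(p, Y) = Y²*Y = Y³)
a(O, H) = (O + O³)/(H + O)
(-36 - 221)*(104 + a(-15, 11)) = (-36 - 221)*(104 + (-15 + (-15)³)/(11 - 15)) = -257*(104 + (-15 - 3375)/(-4)) = -257*(104 - ¼*(-3390)) = -257*(104 + 1695/2) = -257*1903/2 = -489071/2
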